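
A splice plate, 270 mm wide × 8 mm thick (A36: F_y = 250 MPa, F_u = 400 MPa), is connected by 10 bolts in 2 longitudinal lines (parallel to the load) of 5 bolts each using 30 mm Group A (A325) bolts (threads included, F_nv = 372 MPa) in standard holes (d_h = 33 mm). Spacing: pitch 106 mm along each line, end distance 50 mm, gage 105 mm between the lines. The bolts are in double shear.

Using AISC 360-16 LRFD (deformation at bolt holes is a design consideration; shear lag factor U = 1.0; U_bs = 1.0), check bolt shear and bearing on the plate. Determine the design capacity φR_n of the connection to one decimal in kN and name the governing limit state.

1575.4 kN (bearing governs)

Bolt shear: A_b = π(30)²/4 = 706.86 mm². φR_n = 0.75 × 372 × 706.86 × 10 × 2 = 3944.3 kN.
Bearing (8 mm plate, F_u = 400 MPa): end bolts L_c = 50 − 33/2 = 33.5, R_n = min(1.2×33.5×8×400, 2.4×30×8×400) = 128.64 kN/bolt; interior L_c = 106 − 33 = 73, R_n = 230.4 kN/bolt. φR_n = 0.75 × (2×128.64 + 8×230.4) = 1575.4 kN.
Governing: min(3944.3, 1575.4) = 1575.4 kN → bearing.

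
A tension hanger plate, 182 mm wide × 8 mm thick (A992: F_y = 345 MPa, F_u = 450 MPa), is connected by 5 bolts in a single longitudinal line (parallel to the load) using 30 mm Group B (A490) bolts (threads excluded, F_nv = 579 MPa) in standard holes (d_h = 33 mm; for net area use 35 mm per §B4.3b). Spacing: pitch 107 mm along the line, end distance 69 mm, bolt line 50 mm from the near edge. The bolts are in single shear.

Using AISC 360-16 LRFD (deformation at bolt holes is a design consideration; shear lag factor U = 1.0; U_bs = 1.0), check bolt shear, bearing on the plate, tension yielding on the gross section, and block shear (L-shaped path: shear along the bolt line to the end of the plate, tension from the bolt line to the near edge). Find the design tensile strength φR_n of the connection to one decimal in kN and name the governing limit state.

452.1 kN (gross-section yield governs)

Bolt shear: A_b = π(30)²/4 = 706.86 mm². φR_n = 0.75 × 579 × 706.86 × 5 × 1 = 1534.8 kN.
Bearing (8 mm plate, F_u = 450 MPa): end bolts L_c = 69 − 33/2 = 52.5, R_n = min(1.2×52.5×8×450, 2.4×30×8×450) = 226.8 kN/bolt; interior L_c = 107 − 33 = 74, R_n = 259.2 kN/bolt. φR_n = 0.75 × (1×226.8 + 4×259.2) = 947.7 kN.
Tension yield (gross): A_g = 182×8 = 1456 mm². φR_n = 0.90 × 345 × 1456 = 452.1 kN.
Block shear: shear path 1×[69+4×107] = 1×497 mm, A_gv = 3976, A_nv = 1×(497 − 4.5×35)×8 = 2716 mm²; tension to near edge: (50 − 0.5×35)×8 = 260 mm². R_n = min(0.6×450×2716, 0.6×345×3976) + 1.0×450×260 = min(733.32, 823.03) + 117 = 850.32 kN. φR_n = 0.75 × 850.32 = 637.7 kN.
Governing: min(1534.8, 947.7, 452.1, 637.7) = 452.1 kN → gross-section yield.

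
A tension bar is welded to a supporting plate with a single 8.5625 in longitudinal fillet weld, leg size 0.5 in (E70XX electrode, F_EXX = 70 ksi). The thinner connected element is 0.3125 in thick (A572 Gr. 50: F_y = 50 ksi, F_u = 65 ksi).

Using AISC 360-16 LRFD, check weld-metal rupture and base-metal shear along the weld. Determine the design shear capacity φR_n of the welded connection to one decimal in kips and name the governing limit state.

Weld metal: throat = 0.707×0.5 = 0.3535 in, L = 8.5625 in. φR_n = 0.75 × 0.6 × 70 × 0.3535 × 8.5625 = 95.3 kips.
Base metal shear (0.3125 in plate): yield φR_n = 1.0×0.6×50×0.3125×8.5625 = 80.3 kips; rupture φR_n = 0.75×0.6×65×0.3125×8.5625 = 78.3 kips; take 78.3 kips (rupture).
Governing: min(95.3, 78.3) = 78.3 kips → base-metal shear.

78.3 kips (base-metal shear governs)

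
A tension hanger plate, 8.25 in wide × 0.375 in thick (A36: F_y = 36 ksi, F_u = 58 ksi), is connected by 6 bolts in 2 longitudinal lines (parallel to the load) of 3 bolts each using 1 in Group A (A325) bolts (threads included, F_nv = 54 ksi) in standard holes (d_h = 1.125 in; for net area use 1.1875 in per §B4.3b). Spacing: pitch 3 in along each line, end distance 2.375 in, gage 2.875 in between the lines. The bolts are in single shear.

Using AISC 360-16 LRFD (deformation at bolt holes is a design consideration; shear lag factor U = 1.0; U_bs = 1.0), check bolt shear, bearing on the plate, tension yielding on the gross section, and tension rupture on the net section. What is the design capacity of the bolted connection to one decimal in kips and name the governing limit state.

95.8 kips (net-section rupture governs)

Bolt shear: A_b = π(1)²/4 = 0.7854 in². φR_n = 0.75 × 54 × 0.7854 × 6 × 1 = 190.9 kips.
Bearing (0.375 in plate, F_u = 58 ksi): end bolts L_c = 2.375 − 1.125/2 = 1.8125, R_n = min(1.2×1.8125×0.375×58, 2.4×1×0.375×58) = 47.306 kips/bolt; interior L_c = 3 − 1.125 = 1.875, R_n = 48.938 kips/bolt. φR_n = 0.75 × (2×47.306 + 4×48.938) = 217.8 kips.
Tension yield (gross): A_g = 8.25×0.375 = 3.0938 in². φR_n = 0.90 × 36 × 3.0938 = 100.2 kips.
Tension rupture (net): A_n = (8.25 − 2×1.1875)×0.375 = 2.2031 in² (U = 1.0, A_e = A_n). φR_n = 0.75 × 58 × 2.2031 = 95.8 kips.
Governing: min(190.9, 217.8, 100.2, 95.8) = 95.8 kips → net-section rupture.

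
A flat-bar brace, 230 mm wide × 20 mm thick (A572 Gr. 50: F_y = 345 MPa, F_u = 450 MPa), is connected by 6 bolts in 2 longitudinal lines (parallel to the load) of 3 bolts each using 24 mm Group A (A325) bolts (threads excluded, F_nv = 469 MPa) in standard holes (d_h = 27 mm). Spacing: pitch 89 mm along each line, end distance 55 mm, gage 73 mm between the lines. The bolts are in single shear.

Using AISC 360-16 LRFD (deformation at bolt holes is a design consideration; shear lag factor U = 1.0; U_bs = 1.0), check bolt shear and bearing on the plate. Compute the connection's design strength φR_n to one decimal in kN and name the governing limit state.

Bolt shear: A_b = π(24)²/4 = 452.39 mm². φR_n = 0.75 × 469 × 452.39 × 6 × 1 = 954.8 kN.
Bearing (20 mm plate, F_u = 450 MPa): end bolts L_c = 55 − 27/2 = 41.5, R_n = min(1.2×41.5×20×450, 2.4×24×20×450) = 448.2 kN/bolt; interior L_c = 89 − 27 = 62, R_n = 518.4 kN/bolt. φR_n = 0.75 × (2×448.2 + 4×518.4) = 2227.5 kN.
Governing: min(954.8, 2227.5) = 954.8 kN → bolt shear.

954.8 kN (bolt shear governs)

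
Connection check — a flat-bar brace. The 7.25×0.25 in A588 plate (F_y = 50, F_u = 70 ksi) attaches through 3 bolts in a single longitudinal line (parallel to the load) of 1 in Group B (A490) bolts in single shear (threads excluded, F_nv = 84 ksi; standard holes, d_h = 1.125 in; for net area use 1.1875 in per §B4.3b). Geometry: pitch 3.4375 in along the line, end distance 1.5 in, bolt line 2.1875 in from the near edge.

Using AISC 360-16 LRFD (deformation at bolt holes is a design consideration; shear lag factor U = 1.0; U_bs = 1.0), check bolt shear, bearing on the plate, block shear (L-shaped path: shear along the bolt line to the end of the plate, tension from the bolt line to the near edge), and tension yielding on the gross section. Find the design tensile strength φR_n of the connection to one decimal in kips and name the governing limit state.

63.5 kips (block shear governs)

Bolt shear: A_b = π(1)²/4 = 0.7854 in². φR_n = 0.75 × 84 × 0.7854 × 3 × 1 = 148.4 kips.
Bearing (0.25 in plate, F_u = 70 ksi): end bolts L_c = 1.5 − 1.125/2 = 0.9375, R_n = min(1.2×0.9375×0.25×70, 2.4×1×0.25×70) = 19.688 kips/bolt; interior L_c = 3.4375 − 1.125 = 2.3125, R_n = 42 kips/bolt. φR_n = 0.75 × (1×19.688 + 2×42) = 77.8 kips.
Block shear: shear path 1×[1.5+2×3.4375] = 1×8.375 in, A_gv = 2.0938, A_nv = 1×(8.375 − 2.5×1.1875)×0.25 = 1.3516 in²; tension to near edge: (2.1875 − 0.5×1.1875)×0.25 = 0.39844 in². R_n = min(0.6×70×1.3516, 0.6×50×2.0938) + 1.0×70×0.39844 = min(56.767, 62.814) + 27.891 = 84.658 kips. φR_n = 0.75 × 84.658 = 63.5 kips.
Tension yield (gross): A_g = 7.25×0.25 = 1.8125 in². φR_n = 0.90 × 50 × 1.8125 = 81.6 kips.
Governing: min(148.4, 77.8, 63.5, 81.6) = 63.5 kips → block shear.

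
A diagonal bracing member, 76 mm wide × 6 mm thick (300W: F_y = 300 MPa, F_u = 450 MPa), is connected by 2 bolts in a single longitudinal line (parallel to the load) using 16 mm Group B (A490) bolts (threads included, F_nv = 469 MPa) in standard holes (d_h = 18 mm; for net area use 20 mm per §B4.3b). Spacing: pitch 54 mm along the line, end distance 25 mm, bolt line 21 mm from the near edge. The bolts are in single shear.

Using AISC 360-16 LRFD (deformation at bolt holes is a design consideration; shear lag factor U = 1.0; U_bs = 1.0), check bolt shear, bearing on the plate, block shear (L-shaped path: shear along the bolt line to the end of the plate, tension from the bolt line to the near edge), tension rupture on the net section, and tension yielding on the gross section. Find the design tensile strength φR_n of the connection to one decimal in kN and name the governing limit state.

Bolt shear: A_b = π(16)²/4 = 201.06 mm². φR_n = 0.75 × 469 × 201.06 × 2 × 1 = 141.4 kN.
Bearing (6 mm plate, F_u = 450 MPa): end bolts L_c = 25 − 18/2 = 16, R_n = min(1.2×16×6×450, 2.4×16×6×450) = 51.84 kN/bolt; interior L_c = 54 − 18 = 36, R_n = 103.68 kN/bolt. φR_n = 0.75 × (1×51.84 + 1×103.68) = 116.6 kN.
Block shear: shear path 1×[25+1×54] = 1×79 mm, A_gv = 474, A_nv = 1×(79 − 1.5×20)×6 = 294 mm²; tension to near edge: (21 − 0.5×20)×6 = 66 mm². R_n = min(0.6×450×294, 0.6×300×474) + 1.0×450×66 = min(79.38, 85.32) + 29.7 = 109.08 kN. φR_n = 0.75 × 109.08 = 81.8 kN.
Tension rupture (net): A_n = (76 − 1×20)×6 = 336 mm² (U = 1.0, A_e = A_n). φR_n = 0.75 × 450 × 336 = 113.4 kN.
Tension yield (gross): A_g = 76×6 = 456 mm². φR_n = 0.90 × 300 × 456 = 123.1 kN.
Governing: min(141.4, 116.6, 81.8, 113.4, 123.1) = 81.8 kN → block shear.

81.8 kN (block shear governs)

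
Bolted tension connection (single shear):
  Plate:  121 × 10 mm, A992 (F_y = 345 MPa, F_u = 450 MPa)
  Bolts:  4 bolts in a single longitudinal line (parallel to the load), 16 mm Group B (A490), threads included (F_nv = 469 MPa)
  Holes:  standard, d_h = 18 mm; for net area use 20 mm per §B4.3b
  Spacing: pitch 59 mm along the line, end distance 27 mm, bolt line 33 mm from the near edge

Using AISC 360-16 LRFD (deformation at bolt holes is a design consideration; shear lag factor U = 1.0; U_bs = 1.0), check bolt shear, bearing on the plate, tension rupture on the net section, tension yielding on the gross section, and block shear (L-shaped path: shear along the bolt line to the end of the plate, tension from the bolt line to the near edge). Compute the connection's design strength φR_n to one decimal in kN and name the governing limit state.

Bolt shear: A_b = π(16)²/4 = 201.06 mm². φR_n = 0.75 × 469 × 201.06 × 4 × 1 = 282.9 kN.
Bearing (10 mm plate, F_u = 450 MPa): end bolts L_c = 27 − 18/2 = 18, R_n = min(1.2×18×10×450, 2.4×16×10×450) = 97.2 kN/bolt; interior L_c = 59 − 18 = 41, R_n = 172.8 kN/bolt. φR_n = 0.75 × (1×97.2 + 3×172.8) = 461.7 kN.
Tension rupture (net): A_n = (121 − 1×20)×10 = 1010 mm² (U = 1.0, A_e = A_n). φR_n = 0.75 × 450 × 1010 = 340.9 kN.
Tension yield (gross): A_g = 121×10 = 1210 mm². φR_n = 0.90 × 345 × 1210 = 375.7 kN.
Block shear: shear path 1×[27+3×59] = 1×204 mm, A_gv = 2040, A_nv = 1×(204 − 3.5×20)×10 = 1340 mm²; tension to near edge: (33 − 0.5×20)×10 = 230 mm². R_n = min(0.6×450×1340, 0.6×345×2040) + 1.0×450×230 = min(361.8, 422.28) + 103.5 = 465.3 kN. φR_n = 0.75 × 465.3 = 349.0 kN.
Governing: min(282.9, 461.7, 340.9, 375.7, 349.0) = 282.9 kN → bolt shear.

282.9 kN (bolt shear governs)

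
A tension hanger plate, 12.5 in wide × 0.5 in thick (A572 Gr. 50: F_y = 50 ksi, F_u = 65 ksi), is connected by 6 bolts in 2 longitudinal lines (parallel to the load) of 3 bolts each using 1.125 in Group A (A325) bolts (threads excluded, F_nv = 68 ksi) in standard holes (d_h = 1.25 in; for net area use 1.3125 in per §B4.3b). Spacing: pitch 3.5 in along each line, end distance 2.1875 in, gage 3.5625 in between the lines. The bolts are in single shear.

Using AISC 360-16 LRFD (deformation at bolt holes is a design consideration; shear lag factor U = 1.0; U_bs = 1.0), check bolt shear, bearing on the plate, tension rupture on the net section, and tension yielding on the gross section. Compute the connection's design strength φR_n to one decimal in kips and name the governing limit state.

240.7 kips (net-section rupture governs)

Bolt shear: A_b = π(1.125)²/4 = 0.99402 in². φR_n = 0.75 × 68 × 0.99402 × 6 × 1 = 304.2 kips.
Bearing (0.5 in plate, F_u = 65 ksi): end bolts L_c = 2.1875 − 1.25/2 = 1.5625, R_n = min(1.2×1.5625×0.5×65, 2.4×1.125×0.5×65) = 60.938 kips/bolt; interior L_c = 3.5 − 1.25 = 2.25, R_n = 87.75 kips/bolt. φR_n = 0.75 × (2×60.938 + 4×87.75) = 354.7 kips.
Tension rupture (net): A_n = (12.5 − 2×1.3125)×0.5 = 4.9375 in² (U = 1.0, A_e = A_n). φR_n = 0.75 × 65 × 4.9375 = 240.7 kips.
Tension yield (gross): A_g = 12.5×0.5 = 6.25 in². φR_n = 0.90 × 50 × 6.25 = 281.3 kips.
Governing: min(304.2, 354.7, 240.7, 281.3) = 240.7 kips → net-section rupture.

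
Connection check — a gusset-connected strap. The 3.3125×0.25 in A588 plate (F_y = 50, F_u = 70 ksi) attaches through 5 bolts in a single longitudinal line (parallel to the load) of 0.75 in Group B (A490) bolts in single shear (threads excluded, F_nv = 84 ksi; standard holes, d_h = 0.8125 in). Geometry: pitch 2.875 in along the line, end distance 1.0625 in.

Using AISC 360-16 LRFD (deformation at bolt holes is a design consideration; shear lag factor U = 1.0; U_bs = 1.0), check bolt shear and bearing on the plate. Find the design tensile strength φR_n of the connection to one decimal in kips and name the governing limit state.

104.8 kips (bearing governs)

Bolt shear: A_b = π(0.75)²/4 = 0.44179 in². φR_n = 0.75 × 84 × 0.44179 × 5 × 1 = 139.2 kips.
Bearing (0.25 in plate, F_u = 70 ksi): end bolts L_c = 1.0625 − 0.8125/2 = 0.65625, R_n = min(1.2×0.65625×0.25×70, 2.4×0.75×0.25×70) = 13.781 kips/bolt; interior L_c = 2.875 − 0.8125 = 2.0625, R_n = 31.5 kips/bolt. φR_n = 0.75 × (1×13.781 + 4×31.5) = 104.8 kips.
Governing: min(139.2, 104.8) = 104.8 kips → bearing.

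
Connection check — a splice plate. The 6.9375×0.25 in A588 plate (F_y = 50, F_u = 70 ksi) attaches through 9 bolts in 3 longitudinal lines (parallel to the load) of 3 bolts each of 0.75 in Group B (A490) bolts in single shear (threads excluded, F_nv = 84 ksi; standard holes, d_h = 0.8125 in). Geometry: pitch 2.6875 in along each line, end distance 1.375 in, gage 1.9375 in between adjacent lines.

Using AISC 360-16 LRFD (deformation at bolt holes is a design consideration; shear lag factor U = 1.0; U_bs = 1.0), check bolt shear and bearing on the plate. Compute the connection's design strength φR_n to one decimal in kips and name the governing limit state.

187.5 kips (bearing governs)

Bolt shear: A_b = π(0.75)²/4 = 0.44179 in². φR_n = 0.75 × 84 × 0.44179 × 9 × 1 = 250.5 kips.
Bearing (0.25 in plate, F_u = 70 ksi): end bolts L_c = 1.375 − 0.8125/2 = 0.96875, R_n = min(1.2×0.96875×0.25×70, 2.4×0.75×0.25×70) = 20.344 kips/bolt; interior L_c = 2.6875 − 0.8125 = 1.875, R_n = 31.5 kips/bolt. φR_n = 0.75 × (3×20.344 + 6×31.5) = 187.5 kips.
Governing: min(250.5, 187.5) = 187.5 kips → bearing.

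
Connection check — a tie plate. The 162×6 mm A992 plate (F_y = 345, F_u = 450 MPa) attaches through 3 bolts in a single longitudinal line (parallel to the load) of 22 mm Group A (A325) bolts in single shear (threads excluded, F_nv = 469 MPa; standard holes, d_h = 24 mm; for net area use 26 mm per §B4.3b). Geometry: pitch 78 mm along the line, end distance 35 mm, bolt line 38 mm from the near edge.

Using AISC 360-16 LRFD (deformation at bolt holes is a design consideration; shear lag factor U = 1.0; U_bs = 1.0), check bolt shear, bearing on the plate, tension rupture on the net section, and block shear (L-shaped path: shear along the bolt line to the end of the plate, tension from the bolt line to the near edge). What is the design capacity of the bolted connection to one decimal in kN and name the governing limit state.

Bolt shear: A_b = π(22)²/4 = 380.13 mm². φR_n = 0.75 × 469 × 380.13 × 3 × 1 = 401.1 kN.
Bearing (6 mm plate, F_u = 450 MPa): end bolts L_c = 35 − 24/2 = 23, R_n = min(1.2×23×6×450, 2.4×22×6×450) = 74.52 kN/bolt; interior L_c = 78 − 24 = 54, R_n = 142.56 kN/bolt. φR_n = 0.75 × (1×74.52 + 2×142.56) = 269.7 kN.
Tension rupture (net): A_n = (162 − 1×26)×6 = 816 mm² (U = 1.0, A_e = A_n). φR_n = 0.75 × 450 × 816 = 275.4 kN.
Block shear: shear path 1×[35+2×78] = 1×191 mm, A_gv = 1146, A_nv = 1×(191 − 2.5×26)×6 = 756 mm²; tension to near edge: (38 − 0.5×26)×6 = 150 mm². R_n = min(0.6×450×756, 0.6×345×1146) + 1.0×450×150 = min(204.12, 237.22) + 67.5 = 271.62 kN. φR_n = 0.75 × 271.62 = 203.7 kN.
Governing: min(401.1, 269.7, 275.4, 203.7) = 203.7 kN → block shear.

203.7 kN (block shear governs)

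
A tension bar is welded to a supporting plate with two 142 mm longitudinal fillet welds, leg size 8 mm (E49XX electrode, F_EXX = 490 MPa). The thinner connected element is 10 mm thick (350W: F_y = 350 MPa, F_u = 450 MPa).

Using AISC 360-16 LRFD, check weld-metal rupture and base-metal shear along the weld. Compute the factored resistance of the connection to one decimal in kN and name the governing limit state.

354.2 kN (weld metal governs)

Weld metal: throat = 0.707×8 = 5.656 mm, L = 2×142 = 284 mm. φR_n = 0.75 × 0.6 × 490 × 5.656 × 284 = 354.2 kN.
Base metal shear (10 mm plate): yield φR_n = 1.0×0.6×350×10×284 = 596.4 kN; rupture φR_n = 0.75×0.6×450×10×284 = 575.1 kN; take 575.1 kN (rupture).
Governing: min(354.2, 575.1) = 354.2 kN → weld metal.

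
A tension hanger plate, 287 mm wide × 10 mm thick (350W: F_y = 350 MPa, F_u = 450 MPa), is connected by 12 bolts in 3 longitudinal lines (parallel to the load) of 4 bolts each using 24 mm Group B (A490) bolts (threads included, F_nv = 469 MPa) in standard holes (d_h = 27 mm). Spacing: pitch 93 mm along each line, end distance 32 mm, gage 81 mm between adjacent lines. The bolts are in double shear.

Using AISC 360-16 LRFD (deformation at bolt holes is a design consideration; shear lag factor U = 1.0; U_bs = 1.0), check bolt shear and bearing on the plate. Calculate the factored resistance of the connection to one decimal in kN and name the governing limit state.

Bolt shear: A_b = π(24)²/4 = 452.39 mm². φR_n = 0.75 × 469 × 452.39 × 12 × 2 = 3819.1 kN.
Bearing (10 mm plate, F_u = 450 MPa): end bolts L_c = 32 − 27/2 = 18.5, R_n = min(1.2×18.5×10×450, 2.4×24×10×450) = 99.9 kN/bolt; interior L_c = 93 − 27 = 66, R_n = 259.2 kN/bolt. φR_n = 0.75 × (3×99.9 + 9×259.2) = 1974.4 kN.
Governing: min(3819.1, 1974.4) = 1974.4 kN → bearing.

1974.4 kN (bearing governs)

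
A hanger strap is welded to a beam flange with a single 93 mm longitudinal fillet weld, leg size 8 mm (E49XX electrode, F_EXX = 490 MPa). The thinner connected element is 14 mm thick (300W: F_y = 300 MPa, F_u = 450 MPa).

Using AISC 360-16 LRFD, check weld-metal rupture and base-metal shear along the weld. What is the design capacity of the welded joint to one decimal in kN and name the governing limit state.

Weld metal: throat = 0.707×8 = 5.656 mm, L = 93 mm. φR_n = 0.75 × 0.6 × 490 × 5.656 × 93 = 116.0 kN.
Base metal shear (14 mm plate): yield φR_n = 1.0×0.6×300×14×93 = 234.4 kN; rupture φR_n = 0.75×0.6×450×14×93 = 263.7 kN; take 234.4 kN (yield).
Governing: min(116.0, 234.4) = 116.0 kN → weld metal.

116.0 kN (weld metal governs)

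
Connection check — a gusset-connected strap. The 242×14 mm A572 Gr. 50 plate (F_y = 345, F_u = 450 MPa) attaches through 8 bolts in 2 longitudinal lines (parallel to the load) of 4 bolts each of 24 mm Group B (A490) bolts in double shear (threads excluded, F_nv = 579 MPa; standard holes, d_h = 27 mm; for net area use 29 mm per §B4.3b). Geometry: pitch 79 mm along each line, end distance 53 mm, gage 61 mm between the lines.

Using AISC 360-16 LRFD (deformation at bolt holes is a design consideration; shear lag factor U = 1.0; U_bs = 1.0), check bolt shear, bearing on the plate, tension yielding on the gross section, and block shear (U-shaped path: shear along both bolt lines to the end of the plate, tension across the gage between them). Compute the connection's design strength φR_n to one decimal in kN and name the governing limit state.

1052.0 kN (gross-section yield governs)

Bolt shear: A_b = π(24)²/4 = 452.39 mm². φR_n = 0.75 × 579 × 452.39 × 8 × 2 = 3143.2 kN.
Bearing (14 mm plate, F_u = 450 MPa): end bolts L_c = 53 − 27/2 = 39.5, R_n = min(1.2×39.5×14×450, 2.4×24×14×450) = 298.62 kN/bolt; interior L_c = 79 − 27 = 52, R_n = 362.88 kN/bolt. φR_n = 0.75 × (2×298.62 + 6×362.88) = 2080.9 kN.
Tension yield (gross): A_g = 242×14 = 3388 mm². φR_n = 0.90 × 345 × 3388 = 1052.0 kN.
Block shear: shear path 2×[53+3×79] = 2×290 mm, A_gv = 8120, A_nv = 2×(290 − 3.5×29)×14 = 5278 mm²; tension across gage: (61 − 1×29)×14 = 448 mm². R_n = min(0.6×450×5278, 0.6×345×8120) + 1.0×450×448 = min(1425.1, 1680.8) + 201.6 = 1626.7 kN. φR_n = 0.75 × 1626.7 = 1220.0 kN.
Governing: min(3143.2, 2080.9, 1052.0, 1220.0) = 1052.0 kN → gross-section yield.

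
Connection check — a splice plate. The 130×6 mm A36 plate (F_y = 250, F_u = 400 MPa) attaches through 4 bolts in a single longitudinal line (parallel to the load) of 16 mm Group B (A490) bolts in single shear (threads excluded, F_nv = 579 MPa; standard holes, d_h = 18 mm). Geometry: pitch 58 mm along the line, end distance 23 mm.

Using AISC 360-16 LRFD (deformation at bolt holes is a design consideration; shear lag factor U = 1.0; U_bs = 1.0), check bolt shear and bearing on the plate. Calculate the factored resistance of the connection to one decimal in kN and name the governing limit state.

Bolt shear: A_b = π(16)²/4 = 201.06 mm². φR_n = 0.75 × 579 × 201.06 × 4 × 1 = 349.2 kN.
Bearing (6 mm plate, F_u = 400 MPa): end bolts L_c = 23 − 18/2 = 14, R_n = min(1.2×14×6×400, 2.4×16×6×400) = 40.32 kN/bolt; interior L_c = 58 − 18 = 40, R_n = 92.16 kN/bolt. φR_n = 0.75 × (1×40.32 + 3×92.16) = 237.6 kN.
Governing: min(349.2, 237.6) = 237.6 kN → bearing.

237.6 kN (bearing governs)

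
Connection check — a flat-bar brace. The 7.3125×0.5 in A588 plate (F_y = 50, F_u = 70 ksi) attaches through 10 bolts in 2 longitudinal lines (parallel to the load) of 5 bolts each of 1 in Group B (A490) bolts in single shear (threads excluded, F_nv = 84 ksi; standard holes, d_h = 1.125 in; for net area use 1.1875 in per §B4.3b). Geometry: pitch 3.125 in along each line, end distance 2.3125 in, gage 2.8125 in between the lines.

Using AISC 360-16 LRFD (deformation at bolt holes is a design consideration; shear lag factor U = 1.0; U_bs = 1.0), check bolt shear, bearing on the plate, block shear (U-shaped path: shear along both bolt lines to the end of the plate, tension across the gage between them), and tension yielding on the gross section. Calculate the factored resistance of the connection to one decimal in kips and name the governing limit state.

Bolt shear: A_b = π(1)²/4 = 0.7854 in². φR_n = 0.75 × 84 × 0.7854 × 10 × 1 = 494.8 kips.
Bearing (0.5 in plate, F_u = 70 ksi): end bolts L_c = 2.3125 − 1.125/2 = 1.75, R_n = min(1.2×1.75×0.5×70, 2.4×1×0.5×70) = 73.5 kips/bolt; interior L_c = 3.125 − 1.125 = 2, R_n = 84 kips/bolt. φR_n = 0.75 × (2×73.5 + 8×84) = 614.3 kips.
Block shear: shear path 2×[2.3125+4×3.125] = 2×14.8125 in, A_gv = 14.813, A_nv = 2×(14.8125 − 4.5×1.1875)×0.5 = 9.4688 in²; tension across gage: (2.8125 − 1×1.1875)×0.5 = 0.8125 in². R_n = min(0.6×70×9.4688, 0.6×50×14.813) + 1.0×70×0.8125 = min(397.69, 444.39) + 56.875 = 454.57 kips. φR_n = 0.75 × 454.57 = 340.9 kips.
Tension yield (gross): A_g = 7.3125×0.5 = 3.6563 in². φR_n = 0.90 × 50 × 3.6563 = 164.5 kips.
Governing: min(494.8, 614.3, 340.9, 164.5) = 164.5 kips → gross-section yield.

164.5 kips (gross-section yield governs)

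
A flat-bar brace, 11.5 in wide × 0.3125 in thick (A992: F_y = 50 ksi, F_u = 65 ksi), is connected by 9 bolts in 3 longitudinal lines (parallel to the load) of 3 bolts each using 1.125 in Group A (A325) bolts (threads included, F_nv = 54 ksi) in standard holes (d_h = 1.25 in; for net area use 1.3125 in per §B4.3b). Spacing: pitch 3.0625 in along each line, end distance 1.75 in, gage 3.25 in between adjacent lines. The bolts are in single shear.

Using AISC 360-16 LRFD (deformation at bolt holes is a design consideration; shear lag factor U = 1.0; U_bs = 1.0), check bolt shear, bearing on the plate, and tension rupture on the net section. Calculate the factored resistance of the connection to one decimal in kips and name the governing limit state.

Bolt shear: A_b = π(1.125)²/4 = 0.99402 in². φR_n = 0.75 × 54 × 0.99402 × 9 × 1 = 362.3 kips.
Bearing (0.3125 in plate, F_u = 65 ksi): end bolts L_c = 1.75 − 1.25/2 = 1.125, R_n = min(1.2×1.125×0.3125×65, 2.4×1.125×0.3125×65) = 27.422 kips/bolt; interior L_c = 3.0625 − 1.25 = 1.8125, R_n = 44.18 kips/bolt. φR_n = 0.75 × (3×27.422 + 6×44.18) = 260.5 kips.
Tension rupture (net): A_n = (11.5 − 3×1.3125)×0.3125 = 2.3633 in² (U = 1.0, A_e = A_n). φR_n = 0.75 × 65 × 2.3633 = 115.2 kips.
Governing: min(362.3, 260.5, 115.2) = 115.2 kips → net-section rupture.

115.2 kips (net-section rupture governs)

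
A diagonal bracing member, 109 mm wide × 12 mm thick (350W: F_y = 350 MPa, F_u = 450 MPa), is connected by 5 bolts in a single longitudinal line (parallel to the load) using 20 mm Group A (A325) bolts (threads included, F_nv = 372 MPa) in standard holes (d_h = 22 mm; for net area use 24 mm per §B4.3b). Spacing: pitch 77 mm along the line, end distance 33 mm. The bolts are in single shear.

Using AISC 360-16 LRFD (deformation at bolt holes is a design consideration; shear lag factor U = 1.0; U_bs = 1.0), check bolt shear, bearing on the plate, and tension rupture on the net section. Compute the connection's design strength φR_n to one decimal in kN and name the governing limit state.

344.3 kN (net-section rupture governs)

Bolt shear: A_b = π(20)²/4 = 314.16 mm². φR_n = 0.75 × 372 × 314.16 × 5 × 1 = 438.3 kN.
Bearing (12 mm plate, F_u = 450 MPa): end bolts L_c = 33 − 22/2 = 22, R_n = min(1.2×22×12×450, 2.4×20×12×450) = 142.56 kN/bolt; interior L_c = 77 − 22 = 55, R_n = 259.2 kN/bolt. φR_n = 0.75 × (1×142.56 + 4×259.2) = 884.5 kN.
Tension rupture (net): A_n = (109 − 1×24)×12 = 1020 mm² (U = 1.0, A_e = A_n). φR_n = 0.75 × 450 × 1020 = 344.3 kN.
Governing: min(438.3, 884.5, 344.3) = 344.3 kN → net-section rupture.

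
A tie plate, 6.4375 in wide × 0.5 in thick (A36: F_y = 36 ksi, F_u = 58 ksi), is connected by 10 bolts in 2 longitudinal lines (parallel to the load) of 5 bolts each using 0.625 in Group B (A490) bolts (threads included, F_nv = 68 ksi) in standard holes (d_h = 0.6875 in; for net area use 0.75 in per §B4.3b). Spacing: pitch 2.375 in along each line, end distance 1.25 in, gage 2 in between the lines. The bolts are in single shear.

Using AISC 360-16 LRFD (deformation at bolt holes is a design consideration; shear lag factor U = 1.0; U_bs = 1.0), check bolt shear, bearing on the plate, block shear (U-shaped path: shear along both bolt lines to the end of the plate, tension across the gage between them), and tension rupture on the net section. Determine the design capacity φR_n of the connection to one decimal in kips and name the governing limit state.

Bolt shear: A_b = π(0.625)²/4 = 0.3068 in². φR_n = 0.75 × 68 × 0.3068 × 10 × 1 = 156.5 kips.
Bearing (0.5 in plate, F_u = 58 ksi): end bolts L_c = 1.25 − 0.6875/2 = 0.90625, R_n = min(1.2×0.90625×0.5×58, 2.4×0.625×0.5×58) = 31.538 kips/bolt; interior L_c = 2.375 − 0.6875 = 1.6875, R_n = 43.5 kips/bolt. φR_n = 0.75 × (2×31.538 + 8×43.5) = 308.3 kips.
Block shear: shear path 2×[1.25+4×2.375] = 2×10.75 in, A_gv = 10.75, A_nv = 2×(10.75 − 4.5×0.75)×0.5 = 7.375 in²; tension across gage: (2 − 1×0.75)×0.5 = 0.625 in². R_n = min(0.6×58×7.375, 0.6×36×10.75) + 1.0×58×0.625 = min(256.65, 232.2) + 36.25 = 268.45 kips. φR_n = 0.75 × 268.45 = 201.3 kips.
Tension rupture (net): A_n = (6.4375 − 2×0.75)×0.5 = 2.4688 in² (U = 1.0, A_e = A_n). φR_n = 0.75 × 58 × 2.4688 = 107.4 kips.
Governing: min(156.5, 308.3, 201.3, 107.4) = 107.4 kips → net-section rupture.

107.4 kips (net-section rupture governs)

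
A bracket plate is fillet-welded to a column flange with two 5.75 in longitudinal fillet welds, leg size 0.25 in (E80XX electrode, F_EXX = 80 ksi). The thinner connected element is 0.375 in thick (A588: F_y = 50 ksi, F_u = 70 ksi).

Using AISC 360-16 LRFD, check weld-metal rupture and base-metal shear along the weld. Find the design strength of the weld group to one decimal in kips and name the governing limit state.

73.2 kips (weld metal governs)

Weld metal: throat = 0.707×0.25 = 0.17675 in, L = 2×5.75 = 11.5 in. φR_n = 0.75 × 0.6 × 80 × 0.17675 × 11.5 = 73.2 kips.
Base metal shear (0.375 in plate): yield φR_n = 1.0×0.6×50×0.375×11.5 = 129.4 kips; rupture φR_n = 0.75×0.6×70×0.375×11.5 = 135.8 kips; take 129.4 kips (yield).
Governing: min(73.2, 129.4) = 73.2 kips → weld metal.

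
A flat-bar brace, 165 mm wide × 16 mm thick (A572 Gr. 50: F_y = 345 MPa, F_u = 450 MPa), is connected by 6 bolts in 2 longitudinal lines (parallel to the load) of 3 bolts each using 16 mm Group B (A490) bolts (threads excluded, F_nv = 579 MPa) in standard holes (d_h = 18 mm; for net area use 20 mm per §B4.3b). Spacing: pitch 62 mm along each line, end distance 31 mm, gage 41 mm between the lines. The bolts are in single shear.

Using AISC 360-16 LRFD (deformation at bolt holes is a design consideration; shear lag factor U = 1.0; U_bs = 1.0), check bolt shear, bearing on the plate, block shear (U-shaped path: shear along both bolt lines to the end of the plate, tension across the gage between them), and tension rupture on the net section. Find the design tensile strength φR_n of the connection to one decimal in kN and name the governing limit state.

523.9 kN (bolt shear governs)

Bolt shear: A_b = π(16)²/4 = 201.06 mm². φR_n = 0.75 × 579 × 201.06 × 6 × 1 = 523.9 kN.
Bearing (16 mm plate, F_u = 450 MPa): end bolts L_c = 31 − 18/2 = 22, R_n = min(1.2×22×16×450, 2.4×16×16×450) = 190.08 kN/bolt; interior L_c = 62 − 18 = 44, R_n = 276.48 kN/bolt. φR_n = 0.75 × (2×190.08 + 4×276.48) = 1114.6 kN.
Block shear: shear path 2×[31+2×62] = 2×155 mm, A_gv = 4960, A_nv = 2×(155 − 2.5×20)×16 = 3360 mm²; tension across gage: (41 − 1×20)×16 = 336 mm². R_n = min(0.6×450×3360, 0.6×345×4960) + 1.0×450×336 = min(907.2, 1026.7) + 151.2 = 1058.4 kN. φR_n = 0.75 × 1058.4 = 793.8 kN.
Tension rupture (net): A_n = (165 − 2×20)×16 = 2000 mm² (U = 1.0, A_e = A_n). φR_n = 0.75 × 450 × 2000 = 675.0 kN.
Governing: min(523.9, 1114.6, 793.8, 675.0) = 523.9 kN → bolt shear.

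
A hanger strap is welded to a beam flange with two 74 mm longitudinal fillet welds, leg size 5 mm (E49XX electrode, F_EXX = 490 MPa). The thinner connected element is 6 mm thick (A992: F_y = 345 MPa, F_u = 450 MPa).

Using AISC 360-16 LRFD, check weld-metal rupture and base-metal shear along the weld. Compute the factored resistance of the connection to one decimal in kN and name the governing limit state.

115.4 kN (weld metal governs)

Weld metal: throat = 0.707×5 = 3.535 mm, L = 2×74 = 148 mm. φR_n = 0.75 × 0.6 × 490 × 3.535 × 148 = 115.4 kN.
Base metal shear (6 mm plate): yield φR_n = 1.0×0.6×345×6×148 = 183.8 kN; rupture φR_n = 0.75×0.6×450×6×148 = 179.8 kN; take 179.8 kN (rupture).
Governing: min(115.4, 179.8) = 115.4 kN → weld metal.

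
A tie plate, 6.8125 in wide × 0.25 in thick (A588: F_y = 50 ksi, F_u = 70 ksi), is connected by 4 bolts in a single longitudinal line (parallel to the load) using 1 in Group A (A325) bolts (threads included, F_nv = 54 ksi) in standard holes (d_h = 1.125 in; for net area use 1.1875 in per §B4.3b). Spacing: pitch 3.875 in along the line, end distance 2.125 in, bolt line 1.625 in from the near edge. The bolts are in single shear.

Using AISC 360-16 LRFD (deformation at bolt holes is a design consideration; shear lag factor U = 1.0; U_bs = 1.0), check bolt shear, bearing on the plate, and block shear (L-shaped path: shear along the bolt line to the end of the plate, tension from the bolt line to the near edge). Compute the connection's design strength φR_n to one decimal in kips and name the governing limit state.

Bolt shear: A_b = π(1)²/4 = 0.7854 in². φR_n = 0.75 × 54 × 0.7854 × 4 × 1 = 127.2 kips.
Bearing (0.25 in plate, F_u = 70 ksi): end bolts L_c = 2.125 − 1.125/2 = 1.5625, R_n = min(1.2×1.5625×0.25×70, 2.4×1×0.25×70) = 32.813 kips/bolt; interior L_c = 3.875 − 1.125 = 2.75, R_n = 42 kips/bolt. φR_n = 0.75 × (1×32.813 + 3×42) = 119.1 kips.
Block shear: shear path 1×[2.125+3×3.875] = 1×13.75 in, A_gv = 3.4375, A_nv = 1×(13.75 − 3.5×1.1875)×0.25 = 2.3984 in²; tension to near edge: (1.625 − 0.5×1.1875)×0.25 = 0.25781 in². R_n = min(0.6×70×2.3984, 0.6×50×3.4375) + 1.0×70×0.25781 = min(100.73, 103.13) + 18.047 = 118.78 kips. φR_n = 0.75 × 118.78 = 89.1 kips.
Governing: min(127.2, 119.1, 89.1) = 89.1 kips → block shear.

89.1 kips (block shear governs)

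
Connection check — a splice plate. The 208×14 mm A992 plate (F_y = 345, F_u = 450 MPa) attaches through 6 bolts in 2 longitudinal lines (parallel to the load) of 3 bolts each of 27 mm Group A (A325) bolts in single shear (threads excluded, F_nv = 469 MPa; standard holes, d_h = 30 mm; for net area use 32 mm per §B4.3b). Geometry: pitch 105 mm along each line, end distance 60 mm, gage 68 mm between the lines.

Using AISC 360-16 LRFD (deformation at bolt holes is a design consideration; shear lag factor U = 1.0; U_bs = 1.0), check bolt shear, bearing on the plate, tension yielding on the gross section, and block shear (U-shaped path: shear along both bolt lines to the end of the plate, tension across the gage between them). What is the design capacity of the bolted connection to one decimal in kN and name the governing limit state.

904.2 kN (gross-section yield governs)

Bolt shear: A_b = π(27)²/4 = 572.56 mm². φR_n = 0.75 × 469 × 572.56 × 6 × 1 = 1208.4 kN.
Bearing (14 mm plate, F_u = 450 MPa): end bolts L_c = 60 − 30/2 = 45, R_n = min(1.2×45×14×450, 2.4×27×14×450) = 340.2 kN/bolt; interior L_c = 105 − 30 = 75, R_n = 408.24 kN/bolt. φR_n = 0.75 × (2×340.2 + 4×408.24) = 1735.0 kN.
Tension yield (gross): A_g = 208×14 = 2912 mm². φR_n = 0.90 × 345 × 2912 = 904.2 kN.
Block shear: shear path 2×[60+2×105] = 2×270 mm, A_gv = 7560, A_nv = 2×(270 − 2.5×32)×14 = 5320 mm²; tension across gage: (68 − 1×32)×14 = 504 mm². R_n = min(0.6×450×5320, 0.6×345×7560) + 1.0×450×504 = min(1436.4, 1564.9) + 226.8 = 1663.2 kN. φR_n = 0.75 × 1663.2 = 1247.4 kN.
Governing: min(1208.4, 1735.0, 904.2, 1247.4) = 904.2 kN → gross-section yield.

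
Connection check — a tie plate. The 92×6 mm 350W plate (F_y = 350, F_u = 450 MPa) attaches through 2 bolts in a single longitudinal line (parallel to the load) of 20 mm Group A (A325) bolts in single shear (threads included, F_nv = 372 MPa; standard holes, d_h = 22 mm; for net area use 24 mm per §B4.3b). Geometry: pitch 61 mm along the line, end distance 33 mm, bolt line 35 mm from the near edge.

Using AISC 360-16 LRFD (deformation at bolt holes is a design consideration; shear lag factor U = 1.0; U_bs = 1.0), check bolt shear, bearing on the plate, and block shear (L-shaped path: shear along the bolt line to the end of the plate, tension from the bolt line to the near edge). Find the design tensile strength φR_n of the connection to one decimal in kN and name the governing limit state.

117.0 kN (block shear governs)

Bolt shear: A_b = π(20)²/4 = 314.16 mm². φR_n = 0.75 × 372 × 314.16 × 2 × 1 = 175.3 kN.
Bearing (6 mm plate, F_u = 450 MPa): end bolts L_c = 33 − 22/2 = 22, R_n = min(1.2×22×6×450, 2.4×20×6×450) = 71.28 kN/bolt; interior L_c = 61 − 22 = 39, R_n = 126.36 kN/bolt. φR_n = 0.75 × (1×71.28 + 1×126.36) = 148.2 kN.
Block shear: shear path 1×[33+1×61] = 1×94 mm, A_gv = 564, A_nv = 1×(94 − 1.5×24)×6 = 348 mm²; tension to near edge: (35 − 0.5×24)×6 = 138 mm². R_n = min(0.6×450×348, 0.6×350×564) + 1.0×450×138 = min(93.96, 118.44) + 62.1 = 156.06 kN. φR_n = 0.75 × 156.06 = 117.0 kN.
Governing: min(175.3, 148.2, 117.0) = 117.0 kN → block shear.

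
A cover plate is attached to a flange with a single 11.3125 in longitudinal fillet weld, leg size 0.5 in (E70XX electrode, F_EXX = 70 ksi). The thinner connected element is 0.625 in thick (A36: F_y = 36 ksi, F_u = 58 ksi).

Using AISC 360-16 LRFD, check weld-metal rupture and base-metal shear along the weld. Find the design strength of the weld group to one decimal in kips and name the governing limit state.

Weld metal: throat = 0.707×0.5 = 0.3535 in, L = 11.3125 in. φR_n = 0.75 × 0.6 × 70 × 0.3535 × 11.3125 = 126.0 kips.
Base metal shear (0.625 in plate): yield φR_n = 1.0×0.6×36×0.625×11.3125 = 152.7 kips; rupture φR_n = 0.75×0.6×58×0.625×11.3125 = 184.5 kips; take 152.7 kips (yield).
Governing: min(126.0, 152.7) = 126.0 kips → weld metal.

126.0 kips (weld metal governs)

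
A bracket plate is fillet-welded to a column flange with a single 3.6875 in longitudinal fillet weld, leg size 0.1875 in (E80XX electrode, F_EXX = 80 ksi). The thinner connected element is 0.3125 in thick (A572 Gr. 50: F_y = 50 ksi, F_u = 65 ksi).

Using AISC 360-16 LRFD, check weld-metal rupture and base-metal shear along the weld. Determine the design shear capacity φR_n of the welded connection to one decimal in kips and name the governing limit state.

Weld metal: throat = 0.707×0.1875 = 0.13256 in, L = 3.6875 in. φR_n = 0.75 × 0.6 × 80 × 0.13256 × 3.6875 = 17.6 kips.
Base metal shear (0.3125 in plate): yield φR_n = 1.0×0.6×50×0.3125×3.6875 = 34.6 kips; rupture φR_n = 0.75×0.6×65×0.3125×3.6875 = 33.7 kips; take 33.7 kips (rupture).
Governing: min(17.6, 33.7) = 17.6 kips → weld metal.

17.6 kips (weld metal governs)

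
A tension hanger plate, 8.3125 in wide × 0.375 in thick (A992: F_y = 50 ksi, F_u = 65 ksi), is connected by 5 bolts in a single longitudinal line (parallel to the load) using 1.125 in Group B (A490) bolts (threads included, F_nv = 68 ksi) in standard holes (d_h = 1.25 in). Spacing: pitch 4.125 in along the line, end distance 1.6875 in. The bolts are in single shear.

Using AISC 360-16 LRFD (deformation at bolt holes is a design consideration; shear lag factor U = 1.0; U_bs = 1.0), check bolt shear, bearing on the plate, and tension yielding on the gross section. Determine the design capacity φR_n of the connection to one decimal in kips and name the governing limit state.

Bolt shear: A_b = π(1.125)²/4 = 0.99402 in². φR_n = 0.75 × 68 × 0.99402 × 5 × 1 = 253.5 kips.
Bearing (0.375 in plate, F_u = 65 ksi): end bolts L_c = 1.6875 − 1.25/2 = 1.0625, R_n = min(1.2×1.0625×0.375×65, 2.4×1.125×0.375×65) = 31.078 kips/bolt; interior L_c = 4.125 − 1.25 = 2.875, R_n = 65.813 kips/bolt. φR_n = 0.75 × (1×31.078 + 4×65.813) = 220.7 kips.
Tension yield (gross): A_g = 8.3125×0.375 = 3.1172 in². φR_n = 0.90 × 50 × 3.1172 = 140.3 kips.
Governing: min(253.5, 220.7, 140.3) = 140.3 kips → gross-section yield.

140.3 kips (gross-section yield governs)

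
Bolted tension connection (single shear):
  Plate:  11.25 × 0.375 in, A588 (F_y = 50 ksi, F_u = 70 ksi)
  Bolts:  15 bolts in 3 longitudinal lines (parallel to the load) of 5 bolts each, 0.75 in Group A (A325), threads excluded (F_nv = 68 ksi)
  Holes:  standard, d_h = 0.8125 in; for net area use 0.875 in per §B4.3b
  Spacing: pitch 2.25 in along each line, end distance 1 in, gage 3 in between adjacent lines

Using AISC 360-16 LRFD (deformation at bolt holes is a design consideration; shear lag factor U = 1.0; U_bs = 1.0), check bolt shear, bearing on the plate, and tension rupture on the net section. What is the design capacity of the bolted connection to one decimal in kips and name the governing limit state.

Bolt shear: A_b = π(0.75)²/4 = 0.44179 in². φR_n = 0.75 × 68 × 0.44179 × 15 × 1 = 338.0 kips.
Bearing (0.375 in plate, F_u = 70 ksi): end bolts L_c = 1 − 0.8125/2 = 0.59375, R_n = min(1.2×0.59375×0.375×70, 2.4×0.75×0.375×70) = 18.703 kips/bolt; interior L_c = 2.25 − 0.8125 = 1.4375, R_n = 45.281 kips/bolt. φR_n = 0.75 × (3×18.703 + 12×45.281) = 449.6 kips.
Tension rupture (net): A_n = (11.25 − 3×0.875)×0.375 = 3.2344 in² (U = 1.0, A_e = A_n). φR_n = 0.75 × 70 × 3.2344 = 169.8 kips.
Governing: min(338.0, 449.6, 169.8) = 169.8 kips → net-section rupture.

169.8 kips (net-section rupture governs)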